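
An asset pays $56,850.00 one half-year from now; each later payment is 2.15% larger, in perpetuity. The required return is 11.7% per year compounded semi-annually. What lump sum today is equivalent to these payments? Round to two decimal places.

Periodic rate r = 0.117/2 per half-year.
Growing perpetuity (Gordon): PV = PMT₁ / (r − g) = 56,850 / (r − 0.0215) = $1,536,486.49.

$1,536,486.49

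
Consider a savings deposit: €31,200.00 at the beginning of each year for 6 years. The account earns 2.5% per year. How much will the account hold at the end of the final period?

€204,279.82

This is an annuity due: 6 deposits of €31,200.00 at the beginning of each year.
Periodic rate r = 0.025 per year.
FV = PMT × [((1+r)^n − 1)/r] × (1+r) = 31,200 × [(1+r)^6 − 1] / r × (1+r) = €204,279.82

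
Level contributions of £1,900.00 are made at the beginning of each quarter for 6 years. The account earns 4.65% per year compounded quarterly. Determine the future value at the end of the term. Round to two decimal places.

This is an annuity due: 24 deposits of £1,900.00 at the beginning of each quarter.
Periodic rate r = 0.0465/4 per quarter; n is counted in quarters.
FV = PMT × [((1+r)^n − 1)/r] × (1+r) = 1,900 × [(1+r)^24 − 1] / r × (1+r) = £52,856.49

£52,856.49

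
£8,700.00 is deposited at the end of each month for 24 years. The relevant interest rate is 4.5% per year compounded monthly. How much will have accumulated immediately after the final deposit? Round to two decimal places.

£4,497,870.87

This is an ordinary annuity: 288 deposits of £8,700.00 at the end of each month.
Periodic rate r = 0.045/12 per month; n is counted in months.
FV = PMT × [((1+r)^n − 1)/r] = 8,700 × [(1+r)^288 − 1] / r = £4,497,870.87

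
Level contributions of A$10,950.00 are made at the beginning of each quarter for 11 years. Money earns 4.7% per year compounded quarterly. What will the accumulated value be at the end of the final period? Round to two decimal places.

This is an annuity due: 44 deposits of A$10,950.00 at the beginning of each quarter.
Periodic rate r = 0.047/4 per quarter; n is counted in quarters.
FV = PMT × [((1+r)^n − 1)/r] × (1+r) = 10,950 × [(1+r)^44 − 1] / r × (1+r) = A$633,551.13

A$633,551.13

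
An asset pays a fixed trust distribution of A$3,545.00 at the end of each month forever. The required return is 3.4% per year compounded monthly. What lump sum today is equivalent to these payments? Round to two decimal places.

Periodic rate r = 0.034/12 per month.
Level perpetuity: PV = PMT / r = 3,545 / (0.034/12) = A$1,251,176.47.

A$1,251,176.47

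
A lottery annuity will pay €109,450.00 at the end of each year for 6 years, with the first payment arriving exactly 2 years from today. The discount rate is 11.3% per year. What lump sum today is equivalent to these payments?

€412,451.11

Ordinary annuity of 6 payments, first payment at period 2.
Periodic rate r = 0.113 per year.
The ordinary-annuity PV formula values the stream one period before the first payment (period 1); discount that back 1 periods:
PV₀ = 109,450 × [1 − (1+r)^−6] / r × (1+r)^−1 = €412,451.11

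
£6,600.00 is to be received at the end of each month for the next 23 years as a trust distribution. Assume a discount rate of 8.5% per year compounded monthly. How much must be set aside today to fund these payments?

£798,947.77

This is an ordinary annuity: 276 payments of £6,600.00 at the end of each month.
Periodic rate r = 0.085/12 per month; n is counted in months.
PV = PMT × [(1 − (1+r)^−n)/r] = 6,600 × [1 − (1+r)^−276] / r = £798,947.77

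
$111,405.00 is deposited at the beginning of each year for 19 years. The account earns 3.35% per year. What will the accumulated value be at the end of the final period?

This is an annuity due: 19 deposits of $111,405.00 at the beginning of each year.
Periodic rate r = 0.0335 per year.
FV = PMT × [((1+r)^n − 1)/r] × (1+r) = 111,405 × [(1+r)^19 − 1] / r × (1+r) = $2,990,978.29

$2,990,978.29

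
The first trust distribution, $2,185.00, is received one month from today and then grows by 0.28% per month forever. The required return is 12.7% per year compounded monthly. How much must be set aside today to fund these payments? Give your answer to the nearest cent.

Periodic rate r = 0.127/12 per month.
Growing perpetuity (Gordon): PV = PMT₁ / (r − g) = 2,185 / (r − 0.0028) = $280,728.05.

$280,728.05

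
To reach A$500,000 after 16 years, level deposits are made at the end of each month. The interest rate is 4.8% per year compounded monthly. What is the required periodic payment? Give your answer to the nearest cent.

A$1,735.88

Level ordinary annuity; solve FV = PMT × [((1+r)^n − 1)/r] for PMT.
Periodic rate r = 0.048/12 per month; n is counted in months.
With n = 192: PMT = 500,000 / ([((1+r)^n − 1)/r]) = A$1,735.88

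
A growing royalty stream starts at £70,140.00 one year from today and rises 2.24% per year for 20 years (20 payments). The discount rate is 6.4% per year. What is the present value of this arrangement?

£926,682.01

Periodic rate r = 0.064 per year.
Growing ordinary annuity: PV = PMT₁ × [1 − ((1+g)/(1+r))^n] / (r − g) = 70,140 × [1 − ((1+0.0224)/(1+r))^20] / (r − 0.0224) = £926,682.01.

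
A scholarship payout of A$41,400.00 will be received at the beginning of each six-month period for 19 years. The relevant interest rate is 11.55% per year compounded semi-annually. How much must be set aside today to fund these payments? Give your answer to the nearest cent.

This is an annuity due: 38 payments of A$41,400.00 at the beginning of each six-month period.
Periodic rate r = 0.1155/2 per half-year; n is counted in half-years.
PV = PMT × [(1 − (1+r)^−n)/r] × (1+r) = 41,400 × [1 − (1+r)^−38] / r × (1+r) = A$668,483.17

A$668,483.17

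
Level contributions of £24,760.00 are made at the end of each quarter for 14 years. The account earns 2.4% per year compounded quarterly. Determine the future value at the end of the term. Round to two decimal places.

£1,642,144.33

This is an ordinary annuity: 56 deposits of £24,760.00 at the end of each quarter.
Periodic rate r = 0.024/4 per quarter; n is counted in quarters.
FV = PMT × [((1+r)^n − 1)/r] = 24,760 × [(1+r)^56 − 1] / r = £1,642,144.33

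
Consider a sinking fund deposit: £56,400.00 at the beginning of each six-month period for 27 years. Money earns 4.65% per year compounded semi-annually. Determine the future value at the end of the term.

This is an annuity due: 54 deposits of £56,400.00 at the beginning of each six-month period.
Periodic rate r = 0.0465/2 per half-year; n is counted in half-years.
FV = PMT × [((1+r)^n − 1)/r] × (1+r) = 56,400 × [(1+r)^54 − 1] / r × (1+r) = £6,105,013.35

£6,105,013.35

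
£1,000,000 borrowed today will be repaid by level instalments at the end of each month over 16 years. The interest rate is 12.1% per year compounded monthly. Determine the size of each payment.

£11,802.84

Level ordinary annuity; solve PV = PMT × [(1 − (1+r)^−n)/r] for PMT.
Periodic rate r = 0.121/12 per month; n is counted in months.
With n = 192: PMT = 1,000,000 / ([(1 − (1+r)^−n)/r]) = £11,802.84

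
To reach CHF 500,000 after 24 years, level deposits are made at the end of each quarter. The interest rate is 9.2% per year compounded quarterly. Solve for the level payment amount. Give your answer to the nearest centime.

Level ordinary annuity; solve FV = PMT × [((1+r)^n − 1)/r] for PMT.
Periodic rate r = 0.092/4 per quarter; n is counted in quarters.
With n = 96: PMT = 500,000 / ([((1+r)^n − 1)/r]) = CHF 1,460.72

CHF 1,460.72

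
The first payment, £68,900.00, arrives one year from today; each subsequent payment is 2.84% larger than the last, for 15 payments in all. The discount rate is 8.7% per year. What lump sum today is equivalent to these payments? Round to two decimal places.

£663,721.34

Periodic rate r = 0.087 per year.
Growing ordinary annuity: PV = PMT₁ × [1 − ((1+g)/(1+r))^n] / (r − g) = 68,900 × [1 − ((1+0.0284)/(1+r))^15] / (r − 0.0284) = £663,721.34.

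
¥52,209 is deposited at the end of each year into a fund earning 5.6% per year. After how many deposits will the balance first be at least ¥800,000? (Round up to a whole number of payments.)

12 payments

Periodic rate r = 0.056 per year.
Ordinary annuity FV: 800,000 = 52,209 × [((1+r)^n − 1)/r].
(1+r)^n = 1 + 800,000 × r / 52,209, so n = ln(1 + 800,000·r/52,209) / ln(1+r) = 11.37.
Round up to a whole number of payments: n = 12.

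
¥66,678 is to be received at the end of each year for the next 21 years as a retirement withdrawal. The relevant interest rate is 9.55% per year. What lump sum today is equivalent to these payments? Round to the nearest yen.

¥595,369

This is an ordinary annuity: 21 payments of ¥66,678 at the end of each year.
Periodic rate r = 0.0955 per year.
PV = PMT × [(1 − (1+r)^−n)/r] = 66,678 × [1 − (1+r)^−21] / r = ¥595,369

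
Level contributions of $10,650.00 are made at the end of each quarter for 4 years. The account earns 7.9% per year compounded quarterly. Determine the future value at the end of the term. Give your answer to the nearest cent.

This is an ordinary annuity: 16 deposits of $10,650.00 at the end of each quarter.
Periodic rate r = 0.079/4 per quarter; n is counted in quarters.
FV = PMT × [((1+r)^n − 1)/r] = 10,650 × [(1+r)^16 − 1] / r = $198,123.50

$198,123.50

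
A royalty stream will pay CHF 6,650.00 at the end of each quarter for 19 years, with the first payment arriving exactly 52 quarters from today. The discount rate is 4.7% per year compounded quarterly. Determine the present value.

Ordinary annuity of 76 payments, first payment at period 52.
Periodic rate r = 0.047/4 per quarter; n is counted in quarters.
The ordinary-annuity PV formula values the stream one period before the first payment (period 51); discount that back 51 periods:
PV₀ = 6,650 × [1 − (1+r)^−76] / r × (1+r)^−51 = CHF 183,548.25

CHF 183,548.25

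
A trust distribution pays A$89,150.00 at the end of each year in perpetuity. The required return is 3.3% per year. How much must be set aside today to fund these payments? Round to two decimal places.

A$2,701,515.15

Periodic rate r = 0.033 per year.
Level perpetuity: PV = PMT / r = 89,150 / (0.033) = A$2,701,515.15.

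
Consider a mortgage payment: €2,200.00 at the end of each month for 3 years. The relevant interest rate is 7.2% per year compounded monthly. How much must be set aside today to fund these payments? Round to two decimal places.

This is an ordinary annuity: 36 payments of €2,200.00 at the end of each month.
Periodic rate r = 0.072/12 per month; n is counted in months.
PV = PMT × [(1 − (1+r)^−n)/r] = 2,200 × [1 − (1+r)^−36] / r = €71,039.65

€71,039.65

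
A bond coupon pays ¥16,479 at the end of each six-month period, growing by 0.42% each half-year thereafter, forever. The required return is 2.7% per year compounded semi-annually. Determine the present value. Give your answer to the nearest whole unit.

¥1,771,935

Periodic rate r = 0.027/2 per half-year.
Growing perpetuity (Gordon): PV = PMT₁ / (r − g) = 16,479 / (r − 0.0042) = ¥1,771,935.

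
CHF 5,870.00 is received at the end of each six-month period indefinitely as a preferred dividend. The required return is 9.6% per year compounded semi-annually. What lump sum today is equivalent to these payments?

Periodic rate r = 0.096/2 per half-year.
Level perpetuity: PV = PMT / r = 5,870 / (0.096/2) = CHF 122,291.67.

CHF 122,291.67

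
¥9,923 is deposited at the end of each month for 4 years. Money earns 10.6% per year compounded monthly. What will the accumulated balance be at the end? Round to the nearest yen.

This is an ordinary annuity: 48 deposits of ¥9,923 at the end of each month.
Periodic rate r = 0.106/12 per month; n is counted in months.
FV = PMT × [((1+r)^n − 1)/r] = 9,923 × [(1+r)^48 − 1] / r = ¥590,010

¥590,010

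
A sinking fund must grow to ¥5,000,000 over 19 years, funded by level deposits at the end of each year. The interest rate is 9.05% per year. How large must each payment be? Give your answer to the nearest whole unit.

Level ordinary annuity; solve FV = PMT × [((1+r)^n − 1)/r] for PMT.
Periodic rate r = 0.0905 per year.
With n = 19: PMT = 5,000,000 / ([((1+r)^n − 1)/r]) = ¥108,081

¥108,081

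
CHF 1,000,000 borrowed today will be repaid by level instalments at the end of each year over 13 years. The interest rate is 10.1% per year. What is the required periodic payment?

CHF 141,508.66

Level ordinary annuity; solve PV = PMT × [(1 − (1+r)^−n)/r] for PMT.
Periodic rate r = 0.101 per year.
With n = 13: PMT = 1,000,000 / ([(1 − (1+r)^−n)/r]) = CHF 141,508.66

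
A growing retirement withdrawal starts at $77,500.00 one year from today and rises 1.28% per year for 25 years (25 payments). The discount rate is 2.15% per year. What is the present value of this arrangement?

Periodic rate r = 0.0215 per year.
Growing ordinary annuity: PV = PMT₁ × [1 − ((1+g)/(1+r))^n] / (r − g) = 77,500 × [1 − ((1+0.0128)/(1+r))^25] / (r − 0.0128) = $1,714,956.01.

$1,714,956.01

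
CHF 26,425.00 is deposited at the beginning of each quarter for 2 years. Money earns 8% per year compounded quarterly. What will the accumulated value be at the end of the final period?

This is an annuity due: 8 deposits of CHF 26,425.00 at the beginning of each quarter.
Periodic rate r = 0.08/4 per quarter; n is counted in quarters.
FV = PMT × [((1+r)^n − 1)/r] × (1+r) = 26,425 × [(1+r)^8 − 1] / r × (1+r) = CHF 231,341.06

CHF 231,341.06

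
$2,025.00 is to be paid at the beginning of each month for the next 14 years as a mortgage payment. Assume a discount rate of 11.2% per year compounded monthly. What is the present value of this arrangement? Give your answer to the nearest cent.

$173,005.22

This is an annuity due: 168 payments of $2,025.00 at the beginning of each month.
Periodic rate r = 0.112/12 per month; n is counted in months.
PV = PMT × [(1 − (1+r)^−n)/r] × (1+r) = 2,025 × [1 − (1+r)^−168] / r × (1+r) = $173,005.22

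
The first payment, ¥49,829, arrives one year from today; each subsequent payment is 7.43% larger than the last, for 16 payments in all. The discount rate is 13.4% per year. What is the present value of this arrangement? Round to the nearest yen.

Periodic rate r = 0.134 per year.
Growing ordinary annuity: PV = PMT₁ × [1 − ((1+g)/(1+r))^n] / (r − g) = 49,829 × [1 − ((1+0.0743)/(1+r))^16] / (r − 0.0743) = ¥483,332.

¥483,332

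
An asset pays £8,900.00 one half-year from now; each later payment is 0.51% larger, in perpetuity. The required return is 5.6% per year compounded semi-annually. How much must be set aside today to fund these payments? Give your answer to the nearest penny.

Periodic rate r = 0.056/2 per half-year.
Growing perpetuity (Gordon): PV = PMT₁ / (r − g) = 8,900 / (r − 0.0051) = £388,646.29.

£388,646.29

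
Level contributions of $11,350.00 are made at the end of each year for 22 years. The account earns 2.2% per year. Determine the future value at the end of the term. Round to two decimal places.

$316,799.20

This is an ordinary annuity: 22 deposits of $11,350.00 at the end of each year.
Periodic rate r = 0.022 per year.
FV = PMT × [((1+r)^n − 1)/r] = 11,350 × [(1+r)^22 − 1] / r = $316,799.20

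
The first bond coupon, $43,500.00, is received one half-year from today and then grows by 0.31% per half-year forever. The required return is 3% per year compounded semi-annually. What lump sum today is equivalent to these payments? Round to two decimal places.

Periodic rate r = 0.03/2 per half-year.
Growing perpetuity (Gordon): PV = PMT₁ / (r − g) = 43,500 / (r − 0.0031) = $3,655,462.18.

$3,655,462.18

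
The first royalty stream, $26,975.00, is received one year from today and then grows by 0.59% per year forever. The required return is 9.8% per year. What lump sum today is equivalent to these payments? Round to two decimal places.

$292,888.17

Periodic rate r = 0.098 per year.
Growing perpetuity (Gordon): PV = PMT₁ / (r − g) = 26,975 / (r − 0.0059) = $292,888.17.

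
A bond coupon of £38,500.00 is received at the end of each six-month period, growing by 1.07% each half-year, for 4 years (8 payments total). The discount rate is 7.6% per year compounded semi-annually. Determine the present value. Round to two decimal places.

£270,800.88

Periodic rate r = 0.076/2 per half-year; n is counted in half-years.
Growing ordinary annuity: PV = PMT₁ × [1 − ((1+g)/(1+r))^n] / (r − g) = 38,500 × [1 − ((1+0.0107)/(1+r))^8] / (r − 0.0107) = £270,800.88.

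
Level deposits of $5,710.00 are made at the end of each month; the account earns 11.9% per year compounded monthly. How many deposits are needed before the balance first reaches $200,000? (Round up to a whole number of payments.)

Periodic rate r = 0.119/12 per month; n is counted in months.
Ordinary annuity FV: 200,000 = 5,710 × [((1+r)^n − 1)/r].
(1+r)^n = 1 + 200,000 × r / 5,710, so n = ln(1 + 200,000·r/5,710) / ln(1+r) = 30.21.
Round up to a whole number of payments: n = 31.

31 payments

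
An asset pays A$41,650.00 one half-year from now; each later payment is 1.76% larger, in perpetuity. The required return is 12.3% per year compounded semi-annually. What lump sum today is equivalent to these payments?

Periodic rate r = 0.123/2 per half-year.
Growing perpetuity (Gordon): PV = PMT₁ / (r − g) = 41,650 / (r − 0.0176) = A$948,747.15.

A$948,747.15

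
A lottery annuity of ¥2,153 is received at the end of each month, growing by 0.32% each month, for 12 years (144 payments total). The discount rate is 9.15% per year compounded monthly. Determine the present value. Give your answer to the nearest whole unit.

¥228,394

Periodic rate r = 0.0915/12 per month; n is counted in months.
Growing ordinary annuity: PV = PMT₁ × [1 − ((1+g)/(1+r))^n] / (r − g) = 2,153 × [1 − ((1+0.0032)/(1+r))^144] / (r − 0.0032) = ¥228,394.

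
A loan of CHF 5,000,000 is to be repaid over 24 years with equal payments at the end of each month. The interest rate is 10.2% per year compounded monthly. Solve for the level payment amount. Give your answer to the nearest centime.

Level ordinary annuity; solve PV = PMT × [(1 − (1+r)^−n)/r] for PMT.
Periodic rate r = 0.102/12 per month; n is counted in months.
With n = 288: PMT = 5,000,000 / ([(1 − (1+r)^−n)/r]) = CHF 46,568.48

CHF 46,568.48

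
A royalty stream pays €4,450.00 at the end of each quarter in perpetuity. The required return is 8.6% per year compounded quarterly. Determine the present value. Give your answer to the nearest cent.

€206,976.74

Periodic rate r = 0.086/4 per quarter.
Level perpetuity: PV = PMT / r = 4,450 / (0.086/4) = €206,976.74.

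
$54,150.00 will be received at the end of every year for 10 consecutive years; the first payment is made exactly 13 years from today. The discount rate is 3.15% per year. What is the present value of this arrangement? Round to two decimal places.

Ordinary annuity of 10 payments, first payment at period 13.
Periodic rate r = 0.0315 per year.
The ordinary-annuity PV formula values the stream one period before the first payment (period 12); discount that back 12 periods:
PV₀ = 54,150 × [1 − (1+r)^−10] / r × (1+r)^−12 = $315,942.94

$315,942.94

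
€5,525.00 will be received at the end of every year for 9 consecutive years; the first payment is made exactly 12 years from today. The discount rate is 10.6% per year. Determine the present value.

€10,258.56

Ordinary annuity of 9 payments, first payment at period 12.
Periodic rate r = 0.106 per year.
The ordinary-annuity PV formula values the stream one period before the first payment (period 11); discount that back 11 periods:
PV₀ = 5,525 × [1 − (1+r)^−9] / r × (1+r)^−11 = €10,258.56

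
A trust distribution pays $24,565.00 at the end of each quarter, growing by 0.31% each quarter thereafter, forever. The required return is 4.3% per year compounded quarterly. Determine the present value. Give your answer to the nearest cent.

$3,211,111.11

Periodic rate r = 0.043/4 per quarter.
Growing perpetuity (Gordon): PV = PMT₁ / (r − g) = 24,565 / (r − 0.0031) = $3,211,111.11.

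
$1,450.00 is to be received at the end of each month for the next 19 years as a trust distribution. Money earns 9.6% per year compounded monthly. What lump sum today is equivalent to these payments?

This is an ordinary annuity: 228 payments of $1,450.00 at the end of each month.
Periodic rate r = 0.096/12 per month; n is counted in months.
PV = PMT × [(1 − (1+r)^−n)/r] = 1,450 × [1 − (1+r)^−228] / r = $151,787.02

$151,787.02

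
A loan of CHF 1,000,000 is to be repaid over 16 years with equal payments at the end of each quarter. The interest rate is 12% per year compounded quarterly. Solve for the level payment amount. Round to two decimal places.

Level ordinary annuity; solve PV = PMT × [(1 − (1+r)^−n)/r] for PMT.
Periodic rate r = 0.12/4 per quarter; n is counted in quarters.
With n = 64: PMT = 1,000,000 / ([(1 − (1+r)^−n)/r]) = CHF 35,327.60

CHF 35,327.60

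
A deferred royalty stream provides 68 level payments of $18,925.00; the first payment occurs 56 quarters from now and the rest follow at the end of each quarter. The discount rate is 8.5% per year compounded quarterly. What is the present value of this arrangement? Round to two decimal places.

Ordinary annuity of 68 payments, first payment at period 56.
Periodic rate r = 0.085/4 per quarter; n is counted in quarters.
The ordinary-annuity PV formula values the stream one period before the first payment (period 55); discount that back 55 periods:
PV₀ = 18,925 × [1 − (1+r)^−68] / r × (1+r)^−55 = $213,109.33

$213,109.33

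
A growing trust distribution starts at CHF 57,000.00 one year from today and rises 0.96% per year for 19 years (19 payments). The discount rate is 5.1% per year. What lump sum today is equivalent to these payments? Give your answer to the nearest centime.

CHF 735,217.43

Periodic rate r = 0.051 per year.
Growing ordinary annuity: PV = PMT₁ × [1 − ((1+g)/(1+r))^n] / (r − g) = 57,000 × [1 − ((1+0.0096)/(1+r))^19] / (r − 0.0096) = CHF 735,217.43.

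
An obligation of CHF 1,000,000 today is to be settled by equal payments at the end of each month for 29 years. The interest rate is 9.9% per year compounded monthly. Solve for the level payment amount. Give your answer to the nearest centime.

Level ordinary annuity; solve PV = PMT × [(1 − (1+r)^−n)/r] for PMT.
Periodic rate r = 0.099/12 per month; n is counted in months.
With n = 348: PMT = 1,000,000 / ([(1 − (1+r)^−n)/r]) = CHF 8,751.58

CHF 8,751.58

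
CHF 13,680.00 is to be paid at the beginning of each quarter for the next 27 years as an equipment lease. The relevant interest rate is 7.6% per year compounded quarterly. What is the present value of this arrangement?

CHF 637,586.32

This is an annuity due: 108 payments of CHF 13,680.00 at the beginning of each quarter.
Periodic rate r = 0.076/4 per quarter; n is counted in quarters.
PV = PMT × [(1 − (1+r)^−n)/r] × (1+r) = 13,680 × [1 − (1+r)^−108] / r × (1+r) = CHF 637,586.32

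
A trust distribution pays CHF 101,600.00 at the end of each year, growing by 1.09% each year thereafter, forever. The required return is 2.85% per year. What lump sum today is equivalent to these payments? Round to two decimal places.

Periodic rate r = 0.0285 per year.
Growing perpetuity (Gordon): PV = PMT₁ / (r − g) = 101,600 / (r − 0.0109) = CHF 5,772,727.27.

CHF 5,772,727.27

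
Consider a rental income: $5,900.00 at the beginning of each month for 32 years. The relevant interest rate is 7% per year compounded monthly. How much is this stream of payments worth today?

This is an annuity due: 384 payments of $5,900.00 at the beginning of each month.
Periodic rate r = 0.07/12 per month; n is counted in months.
PV = PMT × [(1 − (1+r)^−n)/r] × (1+r) = 5,900 × [1 − (1+r)^−384] / r × (1+r) = $908,318.15

$908,318.15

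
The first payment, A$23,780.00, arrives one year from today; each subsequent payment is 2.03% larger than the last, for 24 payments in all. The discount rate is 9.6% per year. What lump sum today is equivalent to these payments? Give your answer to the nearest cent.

A$257,753.85

Periodic rate r = 0.096 per year.
Growing ordinary annuity: PV = PMT₁ × [1 − ((1+g)/(1+r))^n] / (r − g) = 23,780 × [1 − ((1+0.0203)/(1+r))^24] / (r − 0.0203) = A$257,753.85.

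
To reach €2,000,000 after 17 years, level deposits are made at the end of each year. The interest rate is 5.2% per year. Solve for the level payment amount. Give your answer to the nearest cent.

Level ordinary annuity; solve FV = PMT × [((1+r)^n − 1)/r] for PMT.
Periodic rate r = 0.052 per year.
With n = 17: PMT = 2,000,000 / ([((1+r)^n − 1)/r]) = €76,057.98

€76,057.98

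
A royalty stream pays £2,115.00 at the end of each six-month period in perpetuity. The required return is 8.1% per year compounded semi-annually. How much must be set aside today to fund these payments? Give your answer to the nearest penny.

£52,222.22

Periodic rate r = 0.081/2 per half-year.
Level perpetuity: PV = PMT / r = 2,115 / (0.081/2) = £52,222.22.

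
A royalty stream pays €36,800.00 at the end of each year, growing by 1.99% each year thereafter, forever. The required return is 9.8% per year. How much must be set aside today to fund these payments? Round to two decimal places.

€471,190.78

Periodic rate r = 0.098 per year.
Growing perpetuity (Gordon): PV = PMT₁ / (r − g) = 36,800 / (r − 0.0199) = €471,190.78.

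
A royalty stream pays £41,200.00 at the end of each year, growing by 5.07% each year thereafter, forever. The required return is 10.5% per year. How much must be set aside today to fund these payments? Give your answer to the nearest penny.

£758,747.70

Periodic rate r = 0.105 per year.
Growing perpetuity (Gordon): PV = PMT₁ / (r − g) = 41,200 / (r − 0.0507) = £758,747.70.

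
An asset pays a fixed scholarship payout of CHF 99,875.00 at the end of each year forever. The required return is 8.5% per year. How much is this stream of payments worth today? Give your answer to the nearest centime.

Periodic rate r = 0.085 per year.
Level perpetuity: PV = PMT / r = 99,875 / (0.085) = CHF 1,175,000.00.

CHF 1,175,000.00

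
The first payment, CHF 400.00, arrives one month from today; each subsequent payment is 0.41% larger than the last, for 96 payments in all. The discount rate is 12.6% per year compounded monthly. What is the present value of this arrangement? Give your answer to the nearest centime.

CHF 28,538.85

Periodic rate r = 0.126/12 per month; n is counted in months.
Growing ordinary annuity: PV = PMT₁ × [1 − ((1+g)/(1+r))^n] / (r − g) = 400 × [1 − ((1+0.0041)/(1+r))^96] / (r − 0.0041) = CHF 28,538.85.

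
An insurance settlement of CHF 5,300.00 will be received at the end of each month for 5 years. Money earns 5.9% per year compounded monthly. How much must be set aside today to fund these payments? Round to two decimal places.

CHF 274,805.94

This is an ordinary annuity: 60 payments of CHF 5,300.00 at the end of each month.
Periodic rate r = 0.059/12 per month; n is counted in months.
PV = PMT × [(1 − (1+r)^−n)/r] = 5,300 × [1 − (1+r)^−60] / r = CHF 274,805.94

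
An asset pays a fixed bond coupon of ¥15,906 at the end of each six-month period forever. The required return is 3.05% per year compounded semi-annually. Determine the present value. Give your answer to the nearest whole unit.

Periodic rate r = 0.0305/2 per half-year.
Level perpetuity: PV = PMT / r = 15,906 / (0.0305/2) = ¥1,043,016.

¥1,043,016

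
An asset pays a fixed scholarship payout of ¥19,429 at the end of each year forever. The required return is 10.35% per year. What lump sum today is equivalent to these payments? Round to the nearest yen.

Periodic rate r = 0.1035 per year.
Level perpetuity: PV = PMT / r = 19,429 / (0.1035) = ¥187,720.

¥187,720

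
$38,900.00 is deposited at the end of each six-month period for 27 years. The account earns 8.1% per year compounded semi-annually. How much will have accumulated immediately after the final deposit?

This is an ordinary annuity: 54 deposits of $38,900.00 at the end of each six-month period.
Periodic rate r = 0.081/2 per half-year; n is counted in half-years.
FV = PMT × [((1+r)^n − 1)/r] = 38,900 × [(1+r)^54 − 1] / r = $7,234,849.34

$7,234,849.34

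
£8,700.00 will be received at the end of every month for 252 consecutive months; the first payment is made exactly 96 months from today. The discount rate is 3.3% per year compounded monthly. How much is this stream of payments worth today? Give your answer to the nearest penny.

Ordinary annuity of 252 payments, first payment at period 96.
Periodic rate r = 0.033/12 per month; n is counted in months.
The ordinary-annuity PV formula values the stream one period before the first payment (period 95); discount that back 95 periods:
PV₀ = 8,700 × [1 − (1+r)^−252] / r × (1+r)^−95 = £1,217,237.53

£1,217,237.53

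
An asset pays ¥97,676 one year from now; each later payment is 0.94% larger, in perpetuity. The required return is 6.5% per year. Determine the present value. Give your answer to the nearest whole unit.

¥1,756,763

Periodic rate r = 0.065 per year.
Growing perpetuity (Gordon): PV = PMT₁ / (r − g) = 97,676 / (r − 0.0094) = ¥1,756,763.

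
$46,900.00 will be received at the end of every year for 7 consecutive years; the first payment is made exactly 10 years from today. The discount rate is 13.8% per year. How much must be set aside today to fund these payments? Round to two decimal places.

Ordinary annuity of 7 payments, first payment at period 10.
Periodic rate r = 0.138 per year.
The ordinary-annuity PV formula values the stream one period before the first payment (period 9); discount that back 9 periods:
PV₀ = 46,900 × [1 − (1+r)^−7] / r × (1+r)^−9 = $63,217.45

$63,217.45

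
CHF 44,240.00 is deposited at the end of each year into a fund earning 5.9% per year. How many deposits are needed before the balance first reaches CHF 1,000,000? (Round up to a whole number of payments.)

Periodic rate r = 0.059 per year.
Ordinary annuity FV: 1,000,000 = 44,240 × [((1+r)^n − 1)/r].
(1+r)^n = 1 + 1,000,000 × r / 44,240, so n = ln(1 + 1,000,000·r/44,240) / ln(1+r) = 14.78.
Round up to a whole number of payments: n = 15.

15 payments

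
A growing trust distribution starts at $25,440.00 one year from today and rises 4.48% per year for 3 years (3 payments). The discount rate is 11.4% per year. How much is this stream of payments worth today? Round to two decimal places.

Periodic rate r = 0.114 per year.
Growing ordinary annuity: PV = PMT₁ × [1 − ((1+g)/(1+r))^n] / (r − g) = 25,440 × [1 − ((1+0.0448)/(1+r))^3] / (r − 0.0448) = $64,342.26.

$64,342.26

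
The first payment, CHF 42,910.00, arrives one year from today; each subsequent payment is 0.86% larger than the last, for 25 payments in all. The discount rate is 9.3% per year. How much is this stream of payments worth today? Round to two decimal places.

CHF 440,227.75

Periodic rate r = 0.093 per year.
Growing ordinary annuity: PV = PMT₁ × [1 − ((1+g)/(1+r))^n] / (r − g) = 42,910 × [1 − ((1+0.0086)/(1+r))^25] / (r − 0.0086) = CHF 440,227.75.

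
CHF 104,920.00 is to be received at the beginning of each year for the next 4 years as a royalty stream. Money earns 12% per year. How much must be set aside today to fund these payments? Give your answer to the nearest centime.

This is an annuity due: 4 payments of CHF 104,920.00 at the beginning of each year.
Periodic rate r = 0.12 per year.
PV = PMT × [(1 − (1+r)^−n)/r] × (1+r) = 104,920 × [1 − (1+r)^−4] / r × (1+r) = CHF 356,920.14

CHF 356,920.14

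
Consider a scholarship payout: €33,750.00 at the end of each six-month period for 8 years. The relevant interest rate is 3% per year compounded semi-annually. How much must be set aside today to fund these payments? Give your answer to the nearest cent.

This is an ordinary annuity: 16 payments of €33,750.00 at the end of each six-month period.
Periodic rate r = 0.03/2 per half-year; n is counted in half-years.
PV = PMT × [(1 − (1+r)^−n)/r] = 33,750 × [1 − (1+r)^−16] / r = €476,930.16

€476,930.16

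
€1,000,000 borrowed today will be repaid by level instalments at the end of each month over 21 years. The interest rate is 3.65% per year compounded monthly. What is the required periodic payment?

Level ordinary annuity; solve PV = PMT × [(1 − (1+r)^−n)/r] for PMT.
Periodic rate r = 0.0365/12 per month; n is counted in months.
With n = 252: PMT = 1,000,000 / ([(1 − (1+r)^−n)/r]) = €5,687.24

€5,687.24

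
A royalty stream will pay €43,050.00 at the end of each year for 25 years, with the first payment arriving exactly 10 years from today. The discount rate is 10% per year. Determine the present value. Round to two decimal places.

€165,723.17

Ordinary annuity of 25 payments, first payment at period 10.
Periodic rate r = 0.1 per year.
The ordinary-annuity PV formula values the stream one period before the first payment (period 9); discount that back 9 periods:
PV₀ = 43,050 × [1 − (1+r)^−25] / r × (1+r)^−9 = €165,723.17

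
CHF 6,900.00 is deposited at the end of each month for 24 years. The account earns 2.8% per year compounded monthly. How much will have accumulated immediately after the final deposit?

CHF 2,828,854.61

This is an ordinary annuity: 288 deposits of CHF 6,900.00 at the end of each month.
Periodic rate r = 0.028/12 per month; n is counted in months.
FV = PMT × [((1+r)^n − 1)/r] = 6,900 × [(1+r)^288 − 1] / r = CHF 2,828,854.61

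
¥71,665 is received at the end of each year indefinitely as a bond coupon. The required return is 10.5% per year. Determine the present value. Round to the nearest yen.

¥682,524

Periodic rate r = 0.105 per year.
Level perpetuity: PV = PMT / r = 71,665 / (0.105) = ¥682,524.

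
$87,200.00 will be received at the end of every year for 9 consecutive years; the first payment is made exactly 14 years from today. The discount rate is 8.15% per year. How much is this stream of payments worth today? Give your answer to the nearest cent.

$195,492.93

Ordinary annuity of 9 payments, first payment at period 14.
Periodic rate r = 0.0815 per year.
The ordinary-annuity PV formula values the stream one period before the first payment (period 13); discount that back 13 periods:
PV₀ = 87,200 × [1 − (1+r)^−9] / r × (1+r)^−13 = $195,492.93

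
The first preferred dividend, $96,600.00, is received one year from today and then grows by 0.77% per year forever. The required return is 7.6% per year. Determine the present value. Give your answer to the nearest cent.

Periodic rate r = 0.076 per year.
Growing perpetuity (Gordon): PV = PMT₁ / (r − g) = 96,600 / (r − 0.0077) = $1,414,348.46.

$1,414,348.46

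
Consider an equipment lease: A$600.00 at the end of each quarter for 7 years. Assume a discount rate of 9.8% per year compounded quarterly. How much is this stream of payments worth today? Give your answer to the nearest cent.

A$12,054.67

This is an ordinary annuity: 28 payments of A$600.00 at the end of each quarter.
Periodic rate r = 0.098/4 per quarter; n is counted in quarters.
PV = PMT × [(1 − (1+r)^−n)/r] = 600 × [1 − (1+r)^−28] / r = A$12,054.67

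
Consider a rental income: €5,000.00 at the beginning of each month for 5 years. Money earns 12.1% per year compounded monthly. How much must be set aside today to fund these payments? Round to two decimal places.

This is an annuity due: 60 payments of €5,000.00 at the beginning of each month.
Periodic rate r = 0.121/12 per month; n is counted in months.
PV = PMT × [(1 − (1+r)^−n)/r] × (1+r) = 5,000 × [1 − (1+r)^−60] / r × (1+r) = €226,526.73

€226,526.73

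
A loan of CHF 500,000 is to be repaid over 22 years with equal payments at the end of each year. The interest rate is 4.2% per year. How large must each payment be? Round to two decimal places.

CHF 35,264.02

Level ordinary annuity; solve PV = PMT × [(1 − (1+r)^−n)/r] for PMT.
Periodic rate r = 0.042 per year.
With n = 22: PMT = 500,000 / ([(1 − (1+r)^−n)/r]) = CHF 35,264.02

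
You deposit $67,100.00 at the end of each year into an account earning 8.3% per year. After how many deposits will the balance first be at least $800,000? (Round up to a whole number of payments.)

9 payments

Periodic rate r = 0.083 per year.
Ordinary annuity FV: 800,000 = 67,100 × [((1+r)^n − 1)/r].
(1+r)^n = 1 + 800,000 × r / 67,100, so n = ln(1 + 800,000·r/67,100) / ln(1+r) = 8.63.
Round up to a whole number of payments: n = 9.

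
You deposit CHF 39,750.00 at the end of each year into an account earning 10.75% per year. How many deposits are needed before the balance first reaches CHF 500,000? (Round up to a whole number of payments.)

9 payments

Periodic rate r = 0.1075 per year.
Ordinary annuity FV: 500,000 = 39,750 × [((1+r)^n − 1)/r].
(1+r)^n = 1 + 500,000 × r / 39,750, so n = ln(1 + 500,000·r/39,750) / ln(1+r) = 8.38.
Round up to a whole number of payments: n = 9.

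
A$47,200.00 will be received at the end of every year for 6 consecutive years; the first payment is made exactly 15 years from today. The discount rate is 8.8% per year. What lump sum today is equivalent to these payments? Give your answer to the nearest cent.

Ordinary annuity of 6 payments, first payment at period 15.
Periodic rate r = 0.088 per year.
The ordinary-annuity PV formula values the stream one period before the first payment (period 14); discount that back 14 periods:
PV₀ = 47,200 × [1 − (1+r)^−6] / r × (1+r)^−14 = A$65,400.79

A$65,400.79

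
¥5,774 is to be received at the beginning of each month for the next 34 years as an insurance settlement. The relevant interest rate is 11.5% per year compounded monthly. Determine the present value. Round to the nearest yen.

¥595,859

This is an annuity due: 408 payments of ¥5,774 at the beginning of each month.
Periodic rate r = 0.115/12 per month; n is counted in months.
PV = PMT × [(1 − (1+r)^−n)/r] × (1+r) = 5,774 × [1 − (1+r)^−408] / r × (1+r) = ¥595,859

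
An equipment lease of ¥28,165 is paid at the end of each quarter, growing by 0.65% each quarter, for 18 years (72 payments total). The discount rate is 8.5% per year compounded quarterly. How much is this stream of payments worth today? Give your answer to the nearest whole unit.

¥1,239,606

Periodic rate r = 0.085/4 per quarter; n is counted in quarters.
Growing ordinary annuity: PV = PMT₁ × [1 − ((1+g)/(1+r))^n] / (r − g) = 28,165 × [1 − ((1+0.0065)/(1+r))^72] / (r − 0.0065) = ¥1,239,606.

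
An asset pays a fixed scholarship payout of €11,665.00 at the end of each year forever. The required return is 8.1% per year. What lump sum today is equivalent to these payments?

€144,012.35

Periodic rate r = 0.081 per year.
Level perpetuity: PV = PMT / r = 11,665 / (0.081) = €144,012.35.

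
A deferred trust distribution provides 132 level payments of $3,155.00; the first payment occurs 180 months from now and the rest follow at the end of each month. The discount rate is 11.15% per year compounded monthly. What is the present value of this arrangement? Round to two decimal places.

$45,721.26

Ordinary annuity of 132 payments, first payment at period 180.
Periodic rate r = 0.1115/12 per month; n is counted in months.
The ordinary-annuity PV formula values the stream one period before the first payment (period 179); discount that back 179 periods:
PV₀ = 3,155 × [1 − (1+r)^−132] / r × (1+r)^−179 = $45,721.26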